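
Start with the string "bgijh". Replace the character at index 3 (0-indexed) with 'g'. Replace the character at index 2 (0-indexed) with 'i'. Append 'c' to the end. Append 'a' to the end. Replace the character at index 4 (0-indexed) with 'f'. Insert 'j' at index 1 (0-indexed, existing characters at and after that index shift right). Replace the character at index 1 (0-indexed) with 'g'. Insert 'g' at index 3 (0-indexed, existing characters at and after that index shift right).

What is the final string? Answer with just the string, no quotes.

Answer: bgggigfca

Derivation:
Applying each edit step by step:
Start: "bgijh"
Op 1 (replace idx 3: 'j' -> 'g'): "bgijh" -> "bgigh"
Op 2 (replace idx 2: 'i' -> 'i'): "bgigh" -> "bgigh"
Op 3 (append 'c'): "bgigh" -> "bgighc"
Op 4 (append 'a'): "bgighc" -> "bgighca"
Op 5 (replace idx 4: 'h' -> 'f'): "bgighca" -> "bgigfca"
Op 6 (insert 'j' at idx 1): "bgigfca" -> "bjgigfca"
Op 7 (replace idx 1: 'j' -> 'g'): "bjgigfca" -> "bggigfca"
Op 8 (insert 'g' at idx 3): "bggigfca" -> "bgggigfca"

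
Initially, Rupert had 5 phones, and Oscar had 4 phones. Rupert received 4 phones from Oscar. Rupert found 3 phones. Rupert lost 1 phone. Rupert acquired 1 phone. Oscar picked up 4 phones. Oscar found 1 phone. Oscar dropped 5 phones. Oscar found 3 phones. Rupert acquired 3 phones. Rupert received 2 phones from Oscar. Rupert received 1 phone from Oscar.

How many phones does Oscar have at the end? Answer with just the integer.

Tracking counts step by step:
Start: Rupert=5, Oscar=4
Event 1 (Oscar -> Rupert, 4): Oscar: 4 -> 0, Rupert: 5 -> 9. State: Rupert=9, Oscar=0
Event 2 (Rupert +3): Rupert: 9 -> 12. State: Rupert=12, Oscar=0
Event 3 (Rupert -1): Rupert: 12 -> 11. State: Rupert=11, Oscar=0
Event 4 (Rupert +1): Rupert: 11 -> 12. State: Rupert=12, Oscar=0
Event 5 (Oscar +4): Oscar: 0 -> 4. State: Rupert=12, Oscar=4
Event 6 (Oscar +1): Oscar: 4 -> 5. State: Rupert=12, Oscar=5
Event 7 (Oscar -5): Oscar: 5 -> 0. State: Rupert=12, Oscar=0
Event 8 (Oscar +3): Oscar: 0 -> 3. State: Rupert=12, Oscar=3
Event 9 (Rupert +3): Rupert: 12 -> 15. State: Rupert=15, Oscar=3
Event 10 (Oscar -> Rupert, 2): Oscar: 3 -> 1, Rupert: 15 -> 17. State: Rupert=17, Oscar=1
Event 11 (Oscar -> Rupert, 1): Oscar: 1 -> 0, Rupert: 17 -> 18. State: Rupert=18, Oscar=0

Oscar's final count: 0

Answer: 0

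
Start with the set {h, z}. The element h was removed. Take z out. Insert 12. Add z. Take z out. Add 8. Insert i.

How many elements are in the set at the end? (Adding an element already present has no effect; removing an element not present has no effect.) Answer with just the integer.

Tracking the set through each operation:
Start: {h, z}
Event 1 (remove h): removed. Set: {z}
Event 2 (remove z): removed. Set: {}
Event 3 (add 12): added. Set: {12}
Event 4 (add z): added. Set: {12, z}
Event 5 (remove z): removed. Set: {12}
Event 6 (add 8): added. Set: {12, 8}
Event 7 (add i): added. Set: {12, 8, i}

Final set: {12, 8, i} (size 3)

Answer: 3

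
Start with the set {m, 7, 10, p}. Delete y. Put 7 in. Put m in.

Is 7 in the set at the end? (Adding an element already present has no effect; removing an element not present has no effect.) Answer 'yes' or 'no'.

Tracking the set through each operation:
Start: {10, 7, m, p}
Event 1 (remove y): not present, no change. Set: {10, 7, m, p}
Event 2 (add 7): already present, no change. Set: {10, 7, m, p}
Event 3 (add m): already present, no change. Set: {10, 7, m, p}

Final set: {10, 7, m, p} (size 4)
7 is in the final set.

Answer: yes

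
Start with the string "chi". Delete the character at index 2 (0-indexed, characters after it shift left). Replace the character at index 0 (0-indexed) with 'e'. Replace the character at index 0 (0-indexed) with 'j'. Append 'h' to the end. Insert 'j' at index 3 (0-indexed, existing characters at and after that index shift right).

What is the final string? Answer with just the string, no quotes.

Applying each edit step by step:
Start: "chi"
Op 1 (delete idx 2 = 'i'): "chi" -> "ch"
Op 2 (replace idx 0: 'c' -> 'e'): "ch" -> "eh"
Op 3 (replace idx 0: 'e' -> 'j'): "eh" -> "jh"
Op 4 (append 'h'): "jh" -> "jhh"
Op 5 (insert 'j' at idx 3): "jhh" -> "jhhj"

Answer: jhhj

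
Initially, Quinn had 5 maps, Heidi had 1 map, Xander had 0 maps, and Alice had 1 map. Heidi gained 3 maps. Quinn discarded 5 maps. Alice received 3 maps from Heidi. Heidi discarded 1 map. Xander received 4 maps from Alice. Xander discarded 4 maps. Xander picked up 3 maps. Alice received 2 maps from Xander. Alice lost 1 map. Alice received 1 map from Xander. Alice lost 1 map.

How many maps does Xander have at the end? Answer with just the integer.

Answer: 0

Derivation:
Tracking counts step by step:
Start: Quinn=5, Heidi=1, Xander=0, Alice=1
Event 1 (Heidi +3): Heidi: 1 -> 4. State: Quinn=5, Heidi=4, Xander=0, Alice=1
Event 2 (Quinn -5): Quinn: 5 -> 0. State: Quinn=0, Heidi=4, Xander=0, Alice=1
Event 3 (Heidi -> Alice, 3): Heidi: 4 -> 1, Alice: 1 -> 4. State: Quinn=0, Heidi=1, Xander=0, Alice=4
Event 4 (Heidi -1): Heidi: 1 -> 0. State: Quinn=0, Heidi=0, Xander=0, Alice=4
Event 5 (Alice -> Xander, 4): Alice: 4 -> 0, Xander: 0 -> 4. State: Quinn=0, Heidi=0, Xander=4, Alice=0
Event 6 (Xander -4): Xander: 4 -> 0. State: Quinn=0, Heidi=0, Xander=0, Alice=0
Event 7 (Xander +3): Xander: 0 -> 3. State: Quinn=0, Heidi=0, Xander=3, Alice=0
Event 8 (Xander -> Alice, 2): Xander: 3 -> 1, Alice: 0 -> 2. State: Quinn=0, Heidi=0, Xander=1, Alice=2
Event 9 (Alice -1): Alice: 2 -> 1. State: Quinn=0, Heidi=0, Xander=1, Alice=1
Event 10 (Xander -> Alice, 1): Xander: 1 -> 0, Alice: 1 -> 2. State: Quinn=0, Heidi=0, Xander=0, Alice=2
Event 11 (Alice -1): Alice: 2 -> 1. State: Quinn=0, Heidi=0, Xander=0, Alice=1

Xander's final count: 0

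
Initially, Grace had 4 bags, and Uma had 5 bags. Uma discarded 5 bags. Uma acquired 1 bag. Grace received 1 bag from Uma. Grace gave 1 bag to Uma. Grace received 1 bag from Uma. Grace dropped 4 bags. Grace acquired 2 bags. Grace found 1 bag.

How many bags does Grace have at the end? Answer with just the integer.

Answer: 4

Derivation:
Tracking counts step by step:
Start: Grace=4, Uma=5
Event 1 (Uma -5): Uma: 5 -> 0. State: Grace=4, Uma=0
Event 2 (Uma +1): Uma: 0 -> 1. State: Grace=4, Uma=1
Event 3 (Uma -> Grace, 1): Uma: 1 -> 0, Grace: 4 -> 5. State: Grace=5, Uma=0
Event 4 (Grace -> Uma, 1): Grace: 5 -> 4, Uma: 0 -> 1. State: Grace=4, Uma=1
Event 5 (Uma -> Grace, 1): Uma: 1 -> 0, Grace: 4 -> 5. State: Grace=5, Uma=0
Event 6 (Grace -4): Grace: 5 -> 1. State: Grace=1, Uma=0
Event 7 (Grace +2): Grace: 1 -> 3. State: Grace=3, Uma=0
Event 8 (Grace +1): Grace: 3 -> 4. State: Grace=4, Uma=0

Grace's final count: 4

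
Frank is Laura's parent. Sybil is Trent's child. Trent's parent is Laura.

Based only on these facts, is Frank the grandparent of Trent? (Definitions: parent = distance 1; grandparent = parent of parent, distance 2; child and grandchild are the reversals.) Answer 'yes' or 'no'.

Reconstructing the parent chain from the given facts:
  Frank -> Laura -> Trent -> Sybil
(each arrow means 'parent of the next')
Positions in the chain (0 = top):
  position of Frank: 0
  position of Laura: 1
  position of Trent: 2
  position of Sybil: 3

Frank is at position 0, Trent is at position 2; signed distance (j - i) = 2.
'grandparent' requires j - i = 2. Actual distance is 2, so the relation HOLDS.

Answer: yes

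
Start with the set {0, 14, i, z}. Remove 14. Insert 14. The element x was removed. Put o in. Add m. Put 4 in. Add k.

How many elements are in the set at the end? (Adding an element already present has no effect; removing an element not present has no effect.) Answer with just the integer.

Answer: 8

Derivation:
Tracking the set through each operation:
Start: {0, 14, i, z}
Event 1 (remove 14): removed. Set: {0, i, z}
Event 2 (add 14): added. Set: {0, 14, i, z}
Event 3 (remove x): not present, no change. Set: {0, 14, i, z}
Event 4 (add o): added. Set: {0, 14, i, o, z}
Event 5 (add m): added. Set: {0, 14, i, m, o, z}
Event 6 (add 4): added. Set: {0, 14, 4, i, m, o, z}
Event 7 (add k): added. Set: {0, 14, 4, i, k, m, o, z}

Final set: {0, 14, 4, i, k, m, o, z} (size 8)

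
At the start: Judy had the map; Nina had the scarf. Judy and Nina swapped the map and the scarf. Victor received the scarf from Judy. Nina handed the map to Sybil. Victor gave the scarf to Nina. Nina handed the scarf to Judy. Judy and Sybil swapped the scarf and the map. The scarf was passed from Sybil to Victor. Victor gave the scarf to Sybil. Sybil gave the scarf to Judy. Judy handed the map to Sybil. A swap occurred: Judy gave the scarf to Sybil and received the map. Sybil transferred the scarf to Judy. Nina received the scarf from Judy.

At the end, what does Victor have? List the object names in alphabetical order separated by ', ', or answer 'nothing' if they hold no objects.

Answer: nothing

Derivation:
Tracking all object holders:
Start: map:Judy, scarf:Nina
Event 1 (swap map<->scarf: now map:Nina, scarf:Judy). State: map:Nina, scarf:Judy
Event 2 (give scarf: Judy -> Victor). State: map:Nina, scarf:Victor
Event 3 (give map: Nina -> Sybil). State: map:Sybil, scarf:Victor
Event 4 (give scarf: Victor -> Nina). State: map:Sybil, scarf:Nina
Event 5 (give scarf: Nina -> Judy). State: map:Sybil, scarf:Judy
Event 6 (swap scarf<->map: now scarf:Sybil, map:Judy). State: map:Judy, scarf:Sybil
Event 7 (give scarf: Sybil -> Victor). State: map:Judy, scarf:Victor
Event 8 (give scarf: Victor -> Sybil). State: map:Judy, scarf:Sybil
Event 9 (give scarf: Sybil -> Judy). State: map:Judy, scarf:Judy
Event 10 (give map: Judy -> Sybil). State: map:Sybil, scarf:Judy
Event 11 (swap scarf<->map: now scarf:Sybil, map:Judy). State: map:Judy, scarf:Sybil
Event 12 (give scarf: Sybil -> Judy). State: map:Judy, scarf:Judy
Event 13 (give scarf: Judy -> Nina). State: map:Judy, scarf:Nina

Final state: map:Judy, scarf:Nina
Victor holds: (nothing).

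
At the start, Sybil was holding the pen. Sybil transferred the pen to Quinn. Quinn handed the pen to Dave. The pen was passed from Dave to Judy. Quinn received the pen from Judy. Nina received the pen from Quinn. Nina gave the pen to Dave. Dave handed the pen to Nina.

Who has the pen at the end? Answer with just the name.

Tracking the pen through each event:
Start: Sybil has the pen.
After event 1: Quinn has the pen.
After event 2: Dave has the pen.
After event 3: Judy has the pen.
After event 4: Quinn has the pen.
After event 5: Nina has the pen.
After event 6: Dave has the pen.
After event 7: Nina has the pen.

Answer: Nina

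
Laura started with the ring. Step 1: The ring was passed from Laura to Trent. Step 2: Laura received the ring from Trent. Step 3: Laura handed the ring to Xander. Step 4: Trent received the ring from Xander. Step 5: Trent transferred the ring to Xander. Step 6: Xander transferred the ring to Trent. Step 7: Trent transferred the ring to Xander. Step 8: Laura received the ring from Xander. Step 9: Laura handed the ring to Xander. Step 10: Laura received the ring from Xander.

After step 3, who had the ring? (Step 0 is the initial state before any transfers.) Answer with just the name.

Tracking the ring holder through step 3:
After step 0 (start): Laura
After step 1: Trent
After step 2: Laura
After step 3: Xander

At step 3, the holder is Xander.

Answer: Xander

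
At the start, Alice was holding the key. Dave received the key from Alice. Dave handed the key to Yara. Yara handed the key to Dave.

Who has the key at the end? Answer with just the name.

Tracking the key through each event:
Start: Alice has the key.
After event 1: Dave has the key.
After event 2: Yara has the key.
After event 3: Dave has the key.

Answer: Dave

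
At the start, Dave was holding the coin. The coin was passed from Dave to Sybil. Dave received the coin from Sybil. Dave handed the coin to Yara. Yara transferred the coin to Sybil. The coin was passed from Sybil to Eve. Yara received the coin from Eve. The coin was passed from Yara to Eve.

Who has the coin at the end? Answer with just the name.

Answer: Eve

Derivation:
Tracking the coin through each event:
Start: Dave has the coin.
After event 1: Sybil has the coin.
After event 2: Dave has the coin.
After event 3: Yara has the coin.
After event 4: Sybil has the coin.
After event 5: Eve has the coin.
After event 6: Yara has the coin.
After event 7: Eve has the coin.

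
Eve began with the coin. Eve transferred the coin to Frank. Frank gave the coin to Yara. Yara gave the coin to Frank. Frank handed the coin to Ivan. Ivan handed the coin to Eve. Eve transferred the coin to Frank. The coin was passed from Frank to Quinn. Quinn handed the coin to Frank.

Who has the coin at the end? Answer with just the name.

Answer: Frank

Derivation:
Tracking the coin through each event:
Start: Eve has the coin.
After event 1: Frank has the coin.
After event 2: Yara has the coin.
After event 3: Frank has the coin.
After event 4: Ivan has the coin.
After event 5: Eve has the coin.
After event 6: Frank has the coin.
After event 7: Quinn has the coin.
After event 8: Frank has the coin.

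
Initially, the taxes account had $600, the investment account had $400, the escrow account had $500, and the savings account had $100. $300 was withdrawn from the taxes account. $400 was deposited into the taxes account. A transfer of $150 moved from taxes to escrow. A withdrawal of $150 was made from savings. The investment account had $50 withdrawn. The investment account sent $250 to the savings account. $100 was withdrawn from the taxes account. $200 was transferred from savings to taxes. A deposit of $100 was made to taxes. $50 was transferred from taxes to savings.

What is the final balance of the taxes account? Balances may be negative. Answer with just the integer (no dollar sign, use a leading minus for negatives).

Answer: 700

Derivation:
Tracking account balances step by step:
Start: taxes=600, investment=400, escrow=500, savings=100
Event 1 (withdraw 300 from taxes): taxes: 600 - 300 = 300. Balances: taxes=300, investment=400, escrow=500, savings=100
Event 2 (deposit 400 to taxes): taxes: 300 + 400 = 700. Balances: taxes=700, investment=400, escrow=500, savings=100
Event 3 (transfer 150 taxes -> escrow): taxes: 700 - 150 = 550, escrow: 500 + 150 = 650. Balances: taxes=550, investment=400, escrow=650, savings=100
Event 4 (withdraw 150 from savings): savings: 100 - 150 = -50. Balances: taxes=550, investment=400, escrow=650, savings=-50
Event 5 (withdraw 50 from investment): investment: 400 - 50 = 350. Balances: taxes=550, investment=350, escrow=650, savings=-50
Event 6 (transfer 250 investment -> savings): investment: 350 - 250 = 100, savings: -50 + 250 = 200. Balances: taxes=550, investment=100, escrow=650, savings=200
Event 7 (withdraw 100 from taxes): taxes: 550 - 100 = 450. Balances: taxes=450, investment=100, escrow=650, savings=200
Event 8 (transfer 200 savings -> taxes): savings: 200 - 200 = 0, taxes: 450 + 200 = 650. Balances: taxes=650, investment=100, escrow=650, savings=0
Event 9 (deposit 100 to taxes): taxes: 650 + 100 = 750. Balances: taxes=750, investment=100, escrow=650, savings=0
Event 10 (transfer 50 taxes -> savings): taxes: 750 - 50 = 700, savings: 0 + 50 = 50. Balances: taxes=700, investment=100, escrow=650, savings=50

Final balance of taxes: 700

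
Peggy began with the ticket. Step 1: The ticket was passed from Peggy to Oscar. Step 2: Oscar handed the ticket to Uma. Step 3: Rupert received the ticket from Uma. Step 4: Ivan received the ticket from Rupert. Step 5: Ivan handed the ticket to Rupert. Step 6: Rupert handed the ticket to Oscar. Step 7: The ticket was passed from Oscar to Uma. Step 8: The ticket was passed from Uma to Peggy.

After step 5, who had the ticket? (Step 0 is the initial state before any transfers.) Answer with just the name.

Answer: Rupert

Derivation:
Tracking the ticket holder through step 5:
After step 0 (start): Peggy
After step 1: Oscar
After step 2: Uma
After step 3: Rupert
After step 4: Ivan
After step 5: Rupert

At step 5, the holder is Rupert.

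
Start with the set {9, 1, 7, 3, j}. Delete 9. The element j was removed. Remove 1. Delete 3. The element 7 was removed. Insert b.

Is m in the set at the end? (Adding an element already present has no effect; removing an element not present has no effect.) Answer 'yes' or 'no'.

Tracking the set through each operation:
Start: {1, 3, 7, 9, j}
Event 1 (remove 9): removed. Set: {1, 3, 7, j}
Event 2 (remove j): removed. Set: {1, 3, 7}
Event 3 (remove 1): removed. Set: {3, 7}
Event 4 (remove 3): removed. Set: {7}
Event 5 (remove 7): removed. Set: {}
Event 6 (add b): added. Set: {b}

Final set: {b} (size 1)
m is NOT in the final set.

Answer: no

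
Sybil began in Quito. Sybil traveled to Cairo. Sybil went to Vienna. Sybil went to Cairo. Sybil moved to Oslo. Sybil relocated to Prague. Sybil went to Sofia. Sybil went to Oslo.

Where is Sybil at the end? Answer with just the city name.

Answer: Oslo

Derivation:
Tracking Sybil's location:
Start: Sybil is in Quito.
After move 1: Quito -> Cairo. Sybil is in Cairo.
After move 2: Cairo -> Vienna. Sybil is in Vienna.
After move 3: Vienna -> Cairo. Sybil is in Cairo.
After move 4: Cairo -> Oslo. Sybil is in Oslo.
After move 5: Oslo -> Prague. Sybil is in Prague.
After move 6: Prague -> Sofia. Sybil is in Sofia.
After move 7: Sofia -> Oslo. Sybil is in Oslo.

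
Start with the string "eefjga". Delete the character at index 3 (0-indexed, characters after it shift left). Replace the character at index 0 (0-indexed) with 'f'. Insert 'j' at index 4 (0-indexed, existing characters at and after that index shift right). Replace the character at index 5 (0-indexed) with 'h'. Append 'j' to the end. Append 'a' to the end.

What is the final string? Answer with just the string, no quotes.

Applying each edit step by step:
Start: "eefjga"
Op 1 (delete idx 3 = 'j'): "eefjga" -> "eefga"
Op 2 (replace idx 0: 'e' -> 'f'): "eefga" -> "fefga"
Op 3 (insert 'j' at idx 4): "fefga" -> "fefgja"
Op 4 (replace idx 5: 'a' -> 'h'): "fefgja" -> "fefgjh"
Op 5 (append 'j'): "fefgjh" -> "fefgjhj"
Op 6 (append 'a'): "fefgjhj" -> "fefgjhja"

Answer: fefgjhja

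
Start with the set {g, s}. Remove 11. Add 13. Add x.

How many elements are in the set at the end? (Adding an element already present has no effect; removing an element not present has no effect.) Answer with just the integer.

Answer: 4

Derivation:
Tracking the set through each operation:
Start: {g, s}
Event 1 (remove 11): not present, no change. Set: {g, s}
Event 2 (add 13): added. Set: {13, g, s}
Event 3 (add x): added. Set: {13, g, s, x}

Final set: {13, g, s, x} (size 4)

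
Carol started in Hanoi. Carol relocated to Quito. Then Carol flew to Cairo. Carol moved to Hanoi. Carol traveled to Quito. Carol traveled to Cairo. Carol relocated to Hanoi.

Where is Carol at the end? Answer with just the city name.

Answer: Hanoi

Derivation:
Tracking Carol's location:
Start: Carol is in Hanoi.
After move 1: Hanoi -> Quito. Carol is in Quito.
After move 2: Quito -> Cairo. Carol is in Cairo.
After move 3: Cairo -> Hanoi. Carol is in Hanoi.
After move 4: Hanoi -> Quito. Carol is in Quito.
After move 5: Quito -> Cairo. Carol is in Cairo.
After move 6: Cairo -> Hanoi. Carol is in Hanoi.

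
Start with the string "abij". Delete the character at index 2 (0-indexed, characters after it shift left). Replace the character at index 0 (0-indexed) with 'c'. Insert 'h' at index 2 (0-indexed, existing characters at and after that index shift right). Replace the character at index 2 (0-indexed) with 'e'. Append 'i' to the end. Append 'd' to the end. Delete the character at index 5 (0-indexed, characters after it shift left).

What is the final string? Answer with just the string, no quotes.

Answer: cbeji

Derivation:
Applying each edit step by step:
Start: "abij"
Op 1 (delete idx 2 = 'i'): "abij" -> "abj"
Op 2 (replace idx 0: 'a' -> 'c'): "abj" -> "cbj"
Op 3 (insert 'h' at idx 2): "cbj" -> "cbhj"
Op 4 (replace idx 2: 'h' -> 'e'): "cbhj" -> "cbej"
Op 5 (append 'i'): "cbej" -> "cbeji"
Op 6 (append 'd'): "cbeji" -> "cbejid"
Op 7 (delete idx 5 = 'd'): "cbejid" -> "cbeji"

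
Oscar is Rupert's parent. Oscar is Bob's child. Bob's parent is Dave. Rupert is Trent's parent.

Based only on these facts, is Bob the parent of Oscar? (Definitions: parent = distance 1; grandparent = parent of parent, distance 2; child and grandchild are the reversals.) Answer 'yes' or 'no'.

Answer: yes

Derivation:
Reconstructing the parent chain from the given facts:
  Dave -> Bob -> Oscar -> Rupert -> Trent
(each arrow means 'parent of the next')
Positions in the chain (0 = top):
  position of Dave: 0
  position of Bob: 1
  position of Oscar: 2
  position of Rupert: 3
  position of Trent: 4

Bob is at position 1, Oscar is at position 2; signed distance (j - i) = 1.
'parent' requires j - i = 1. Actual distance is 1, so the relation HOLDS.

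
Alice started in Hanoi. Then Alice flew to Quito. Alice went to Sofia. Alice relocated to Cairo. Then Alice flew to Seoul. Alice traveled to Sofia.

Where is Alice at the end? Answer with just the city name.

Answer: Sofia

Derivation:
Tracking Alice's location:
Start: Alice is in Hanoi.
After move 1: Hanoi -> Quito. Alice is in Quito.
After move 2: Quito -> Sofia. Alice is in Sofia.
After move 3: Sofia -> Cairo. Alice is in Cairo.
After move 4: Cairo -> Seoul. Alice is in Seoul.
After move 5: Seoul -> Sofia. Alice is in Sofia.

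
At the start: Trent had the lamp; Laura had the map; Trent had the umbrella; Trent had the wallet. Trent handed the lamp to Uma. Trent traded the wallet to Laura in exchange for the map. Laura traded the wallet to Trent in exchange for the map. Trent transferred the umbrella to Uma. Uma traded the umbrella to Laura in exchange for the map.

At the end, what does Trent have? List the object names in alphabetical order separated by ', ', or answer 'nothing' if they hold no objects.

Answer: wallet

Derivation:
Tracking all object holders:
Start: lamp:Trent, map:Laura, umbrella:Trent, wallet:Trent
Event 1 (give lamp: Trent -> Uma). State: lamp:Uma, map:Laura, umbrella:Trent, wallet:Trent
Event 2 (swap wallet<->map: now wallet:Laura, map:Trent). State: lamp:Uma, map:Trent, umbrella:Trent, wallet:Laura
Event 3 (swap wallet<->map: now wallet:Trent, map:Laura). State: lamp:Uma, map:Laura, umbrella:Trent, wallet:Trent
Event 4 (give umbrella: Trent -> Uma). State: lamp:Uma, map:Laura, umbrella:Uma, wallet:Trent
Event 5 (swap umbrella<->map: now umbrella:Laura, map:Uma). State: lamp:Uma, map:Uma, umbrella:Laura, wallet:Trent

Final state: lamp:Uma, map:Uma, umbrella:Laura, wallet:Trent
Trent holds: wallet.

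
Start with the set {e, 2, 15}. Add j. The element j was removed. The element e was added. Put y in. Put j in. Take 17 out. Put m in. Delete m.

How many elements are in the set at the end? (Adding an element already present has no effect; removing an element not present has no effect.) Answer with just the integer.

Answer: 5

Derivation:
Tracking the set through each operation:
Start: {15, 2, e}
Event 1 (add j): added. Set: {15, 2, e, j}
Event 2 (remove j): removed. Set: {15, 2, e}
Event 3 (add e): already present, no change. Set: {15, 2, e}
Event 4 (add y): added. Set: {15, 2, e, y}
Event 5 (add j): added. Set: {15, 2, e, j, y}
Event 6 (remove 17): not present, no change. Set: {15, 2, e, j, y}
Event 7 (add m): added. Set: {15, 2, e, j, m, y}
Event 8 (remove m): removed. Set: {15, 2, e, j, y}

Final set: {15, 2, e, j, y} (size 5)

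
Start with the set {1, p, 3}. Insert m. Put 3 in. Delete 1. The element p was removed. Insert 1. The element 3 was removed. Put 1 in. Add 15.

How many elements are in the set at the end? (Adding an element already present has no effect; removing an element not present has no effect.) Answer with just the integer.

Answer: 3

Derivation:
Tracking the set through each operation:
Start: {1, 3, p}
Event 1 (add m): added. Set: {1, 3, m, p}
Event 2 (add 3): already present, no change. Set: {1, 3, m, p}
Event 3 (remove 1): removed. Set: {3, m, p}
Event 4 (remove p): removed. Set: {3, m}
Event 5 (add 1): added. Set: {1, 3, m}
Event 6 (remove 3): removed. Set: {1, m}
Event 7 (add 1): already present, no change. Set: {1, m}
Event 8 (add 15): added. Set: {1, 15, m}

Final set: {1, 15, m} (size 3)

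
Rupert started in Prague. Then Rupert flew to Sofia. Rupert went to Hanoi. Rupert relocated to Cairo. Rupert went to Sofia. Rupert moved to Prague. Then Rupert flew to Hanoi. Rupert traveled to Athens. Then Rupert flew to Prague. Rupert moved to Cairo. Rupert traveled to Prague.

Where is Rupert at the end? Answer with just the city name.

Answer: Prague

Derivation:
Tracking Rupert's location:
Start: Rupert is in Prague.
After move 1: Prague -> Sofia. Rupert is in Sofia.
After move 2: Sofia -> Hanoi. Rupert is in Hanoi.
After move 3: Hanoi -> Cairo. Rupert is in Cairo.
After move 4: Cairo -> Sofia. Rupert is in Sofia.
After move 5: Sofia -> Prague. Rupert is in Prague.
After move 6: Prague -> Hanoi. Rupert is in Hanoi.
After move 7: Hanoi -> Athens. Rupert is in Athens.
After move 8: Athens -> Prague. Rupert is in Prague.
After move 9: Prague -> Cairo. Rupert is in Cairo.
After move 10: Cairo -> Prague. Rupert is in Prague.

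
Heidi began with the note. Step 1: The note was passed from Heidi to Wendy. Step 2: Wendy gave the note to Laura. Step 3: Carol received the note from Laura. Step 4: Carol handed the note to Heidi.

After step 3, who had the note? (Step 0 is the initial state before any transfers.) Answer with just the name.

Tracking the note holder through step 3:
After step 0 (start): Heidi
After step 1: Wendy
After step 2: Laura
After step 3: Carol

At step 3, the holder is Carol.

Answer: Carol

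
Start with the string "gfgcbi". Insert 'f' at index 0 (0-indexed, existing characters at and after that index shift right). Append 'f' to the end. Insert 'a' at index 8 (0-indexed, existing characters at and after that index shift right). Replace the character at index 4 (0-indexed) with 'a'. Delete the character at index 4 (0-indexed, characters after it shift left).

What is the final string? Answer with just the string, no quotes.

Answer: fgfgbifa

Derivation:
Applying each edit step by step:
Start: "gfgcbi"
Op 1 (insert 'f' at idx 0): "gfgcbi" -> "fgfgcbi"
Op 2 (append 'f'): "fgfgcbi" -> "fgfgcbif"
Op 3 (insert 'a' at idx 8): "fgfgcbif" -> "fgfgcbifa"
Op 4 (replace idx 4: 'c' -> 'a'): "fgfgcbifa" -> "fgfgabifa"
Op 5 (delete idx 4 = 'a'): "fgfgabifa" -> "fgfgbifa"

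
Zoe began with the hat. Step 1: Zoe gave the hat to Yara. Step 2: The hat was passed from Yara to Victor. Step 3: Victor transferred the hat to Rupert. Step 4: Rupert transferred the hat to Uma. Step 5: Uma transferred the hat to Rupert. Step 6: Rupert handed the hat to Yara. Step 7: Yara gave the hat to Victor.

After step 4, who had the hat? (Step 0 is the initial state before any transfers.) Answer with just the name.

Tracking the hat holder through step 4:
After step 0 (start): Zoe
After step 1: Yara
After step 2: Victor
After step 3: Rupert
After step 4: Uma

At step 4, the holder is Uma.

Answer: Uma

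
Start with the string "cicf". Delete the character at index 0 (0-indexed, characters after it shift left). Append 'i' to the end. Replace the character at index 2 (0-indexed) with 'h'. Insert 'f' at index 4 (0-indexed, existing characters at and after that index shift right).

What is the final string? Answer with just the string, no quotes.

Applying each edit step by step:
Start: "cicf"
Op 1 (delete idx 0 = 'c'): "cicf" -> "icf"
Op 2 (append 'i'): "icf" -> "icfi"
Op 3 (replace idx 2: 'f' -> 'h'): "icfi" -> "ichi"
Op 4 (insert 'f' at idx 4): "ichi" -> "ichif"

Answer: ichif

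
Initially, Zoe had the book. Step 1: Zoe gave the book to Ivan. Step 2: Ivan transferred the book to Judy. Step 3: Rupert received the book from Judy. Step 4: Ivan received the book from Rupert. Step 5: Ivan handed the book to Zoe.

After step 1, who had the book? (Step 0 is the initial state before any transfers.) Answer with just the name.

Answer: Ivan

Derivation:
Tracking the book holder through step 1:
After step 0 (start): Zoe
After step 1: Ivan

At step 1, the holder is Ivan.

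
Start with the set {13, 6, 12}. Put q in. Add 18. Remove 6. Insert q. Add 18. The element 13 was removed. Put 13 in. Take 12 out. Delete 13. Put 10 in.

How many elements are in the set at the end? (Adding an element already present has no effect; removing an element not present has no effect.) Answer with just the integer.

Answer: 3

Derivation:
Tracking the set through each operation:
Start: {12, 13, 6}
Event 1 (add q): added. Set: {12, 13, 6, q}
Event 2 (add 18): added. Set: {12, 13, 18, 6, q}
Event 3 (remove 6): removed. Set: {12, 13, 18, q}
Event 4 (add q): already present, no change. Set: {12, 13, 18, q}
Event 5 (add 18): already present, no change. Set: {12, 13, 18, q}
Event 6 (remove 13): removed. Set: {12, 18, q}
Event 7 (add 13): added. Set: {12, 13, 18, q}
Event 8 (remove 12): removed. Set: {13, 18, q}
Event 9 (remove 13): removed. Set: {18, q}
Event 10 (add 10): added. Set: {10, 18, q}

Final set: {10, 18, q} (size 3)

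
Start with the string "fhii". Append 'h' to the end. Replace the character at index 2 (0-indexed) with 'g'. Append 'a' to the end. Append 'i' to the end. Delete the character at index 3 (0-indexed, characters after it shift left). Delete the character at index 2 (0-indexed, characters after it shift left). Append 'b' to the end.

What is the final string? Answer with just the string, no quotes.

Applying each edit step by step:
Start: "fhii"
Op 1 (append 'h'): "fhii" -> "fhiih"
Op 2 (replace idx 2: 'i' -> 'g'): "fhiih" -> "fhgih"
Op 3 (append 'a'): "fhgih" -> "fhgiha"
Op 4 (append 'i'): "fhgiha" -> "fhgihai"
Op 5 (delete idx 3 = 'i'): "fhgihai" -> "fhghai"
Op 6 (delete idx 2 = 'g'): "fhghai" -> "fhhai"
Op 7 (append 'b'): "fhhai" -> "fhhaib"

Answer: fhhaib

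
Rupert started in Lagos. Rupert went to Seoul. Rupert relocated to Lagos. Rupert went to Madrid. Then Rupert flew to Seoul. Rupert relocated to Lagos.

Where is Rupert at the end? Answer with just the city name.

Tracking Rupert's location:
Start: Rupert is in Lagos.
After move 1: Lagos -> Seoul. Rupert is in Seoul.
After move 2: Seoul -> Lagos. Rupert is in Lagos.
After move 3: Lagos -> Madrid. Rupert is in Madrid.
After move 4: Madrid -> Seoul. Rupert is in Seoul.
After move 5: Seoul -> Lagos. Rupert is in Lagos.

Answer: Lagos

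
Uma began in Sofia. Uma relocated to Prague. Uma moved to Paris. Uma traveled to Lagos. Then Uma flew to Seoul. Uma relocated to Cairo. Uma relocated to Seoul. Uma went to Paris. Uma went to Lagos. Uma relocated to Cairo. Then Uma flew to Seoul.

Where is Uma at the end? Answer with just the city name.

Tracking Uma's location:
Start: Uma is in Sofia.
After move 1: Sofia -> Prague. Uma is in Prague.
After move 2: Prague -> Paris. Uma is in Paris.
After move 3: Paris -> Lagos. Uma is in Lagos.
After move 4: Lagos -> Seoul. Uma is in Seoul.
After move 5: Seoul -> Cairo. Uma is in Cairo.
After move 6: Cairo -> Seoul. Uma is in Seoul.
After move 7: Seoul -> Paris. Uma is in Paris.
After move 8: Paris -> Lagos. Uma is in Lagos.
After move 9: Lagos -> Cairo. Uma is in Cairo.
After move 10: Cairo -> Seoul. Uma is in Seoul.

Answer: Seoul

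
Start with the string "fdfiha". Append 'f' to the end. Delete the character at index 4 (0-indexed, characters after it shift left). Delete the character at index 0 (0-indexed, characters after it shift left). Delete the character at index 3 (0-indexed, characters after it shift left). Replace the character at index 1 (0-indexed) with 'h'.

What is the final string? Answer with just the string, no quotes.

Answer: dhif

Derivation:
Applying each edit step by step:
Start: "fdfiha"
Op 1 (append 'f'): "fdfiha" -> "fdfihaf"
Op 2 (delete idx 4 = 'h'): "fdfihaf" -> "fdfiaf"
Op 3 (delete idx 0 = 'f'): "fdfiaf" -> "dfiaf"
Op 4 (delete idx 3 = 'a'): "dfiaf" -> "dfif"
Op 5 (replace idx 1: 'f' -> 'h'): "dfif" -> "dhif"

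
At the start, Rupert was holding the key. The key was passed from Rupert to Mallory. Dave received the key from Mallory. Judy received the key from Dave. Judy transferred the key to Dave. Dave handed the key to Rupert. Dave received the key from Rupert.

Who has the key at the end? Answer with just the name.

Tracking the key through each event:
Start: Rupert has the key.
After event 1: Mallory has the key.
After event 2: Dave has the key.
After event 3: Judy has the key.
After event 4: Dave has the key.
After event 5: Rupert has the key.
After event 6: Dave has the key.

Answer: Dave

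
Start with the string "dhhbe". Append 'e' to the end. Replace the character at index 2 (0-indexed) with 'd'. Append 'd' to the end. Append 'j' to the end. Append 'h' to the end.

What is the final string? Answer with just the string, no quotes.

Answer: dhdbeedjh

Derivation:
Applying each edit step by step:
Start: "dhhbe"
Op 1 (append 'e'): "dhhbe" -> "dhhbee"
Op 2 (replace idx 2: 'h' -> 'd'): "dhhbee" -> "dhdbee"
Op 3 (append 'd'): "dhdbee" -> "dhdbeed"
Op 4 (append 'j'): "dhdbeed" -> "dhdbeedj"
Op 5 (append 'h'): "dhdbeedj" -> "dhdbeedjh"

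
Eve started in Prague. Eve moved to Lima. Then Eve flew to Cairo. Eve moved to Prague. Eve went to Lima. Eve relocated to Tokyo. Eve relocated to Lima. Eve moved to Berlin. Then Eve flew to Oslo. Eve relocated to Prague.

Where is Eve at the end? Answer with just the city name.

Answer: Prague

Derivation:
Tracking Eve's location:
Start: Eve is in Prague.
After move 1: Prague -> Lima. Eve is in Lima.
After move 2: Lima -> Cairo. Eve is in Cairo.
After move 3: Cairo -> Prague. Eve is in Prague.
After move 4: Prague -> Lima. Eve is in Lima.
After move 5: Lima -> Tokyo. Eve is in Tokyo.
After move 6: Tokyo -> Lima. Eve is in Lima.
After move 7: Lima -> Berlin. Eve is in Berlin.
After move 8: Berlin -> Oslo. Eve is in Oslo.
After move 9: Oslo -> Prague. Eve is in Prague.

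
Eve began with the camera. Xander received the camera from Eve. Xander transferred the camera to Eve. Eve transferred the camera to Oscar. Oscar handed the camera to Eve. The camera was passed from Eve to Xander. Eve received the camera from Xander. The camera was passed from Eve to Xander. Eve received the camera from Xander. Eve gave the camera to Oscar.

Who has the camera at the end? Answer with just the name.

Tracking the camera through each event:
Start: Eve has the camera.
After event 1: Xander has the camera.
After event 2: Eve has the camera.
After event 3: Oscar has the camera.
After event 4: Eve has the camera.
After event 5: Xander has the camera.
After event 6: Eve has the camera.
After event 7: Xander has the camera.
After event 8: Eve has the camera.
After event 9: Oscar has the camera.

Answer: Oscar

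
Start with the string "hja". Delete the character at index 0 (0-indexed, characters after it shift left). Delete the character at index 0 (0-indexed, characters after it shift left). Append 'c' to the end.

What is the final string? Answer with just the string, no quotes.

Answer: ac

Derivation:
Applying each edit step by step:
Start: "hja"
Op 1 (delete idx 0 = 'h'): "hja" -> "ja"
Op 2 (delete idx 0 = 'j'): "ja" -> "a"
Op 3 (append 'c'): "a" -> "ac"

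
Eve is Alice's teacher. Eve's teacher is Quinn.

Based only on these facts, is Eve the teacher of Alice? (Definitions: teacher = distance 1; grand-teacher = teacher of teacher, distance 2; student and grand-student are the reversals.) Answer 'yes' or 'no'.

Reconstructing the teacher chain from the given facts:
  Quinn -> Eve -> Alice
(each arrow means 'teacher of the next')
Positions in the chain (0 = top):
  position of Quinn: 0
  position of Eve: 1
  position of Alice: 2

Eve is at position 1, Alice is at position 2; signed distance (j - i) = 1.
'teacher' requires j - i = 1. Actual distance is 1, so the relation HOLDS.

Answer: yes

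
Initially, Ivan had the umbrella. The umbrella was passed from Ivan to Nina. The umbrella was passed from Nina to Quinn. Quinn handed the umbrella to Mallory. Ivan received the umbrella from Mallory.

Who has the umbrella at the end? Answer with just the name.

Answer: Ivan

Derivation:
Tracking the umbrella through each event:
Start: Ivan has the umbrella.
After event 1: Nina has the umbrella.
After event 2: Quinn has the umbrella.
After event 3: Mallory has the umbrella.
After event 4: Ivan has the umbrella.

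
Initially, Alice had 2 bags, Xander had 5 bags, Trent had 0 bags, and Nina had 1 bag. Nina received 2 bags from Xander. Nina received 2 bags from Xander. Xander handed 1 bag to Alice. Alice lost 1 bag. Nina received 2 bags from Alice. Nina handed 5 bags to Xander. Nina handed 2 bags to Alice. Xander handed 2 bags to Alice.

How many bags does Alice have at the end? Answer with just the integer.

Tracking counts step by step:
Start: Alice=2, Xander=5, Trent=0, Nina=1
Event 1 (Xander -> Nina, 2): Xander: 5 -> 3, Nina: 1 -> 3. State: Alice=2, Xander=3, Trent=0, Nina=3
Event 2 (Xander -> Nina, 2): Xander: 3 -> 1, Nina: 3 -> 5. State: Alice=2, Xander=1, Trent=0, Nina=5
Event 3 (Xander -> Alice, 1): Xander: 1 -> 0, Alice: 2 -> 3. State: Alice=3, Xander=0, Trent=0, Nina=5
Event 4 (Alice -1): Alice: 3 -> 2. State: Alice=2, Xander=0, Trent=0, Nina=5
Event 5 (Alice -> Nina, 2): Alice: 2 -> 0, Nina: 5 -> 7. State: Alice=0, Xander=0, Trent=0, Nina=7
Event 6 (Nina -> Xander, 5): Nina: 7 -> 2, Xander: 0 -> 5. State: Alice=0, Xander=5, Trent=0, Nina=2
Event 7 (Nina -> Alice, 2): Nina: 2 -> 0, Alice: 0 -> 2. State: Alice=2, Xander=5, Trent=0, Nina=0
Event 8 (Xander -> Alice, 2): Xander: 5 -> 3, Alice: 2 -> 4. State: Alice=4, Xander=3, Trent=0, Nina=0

Alice's final count: 4

Answer: 4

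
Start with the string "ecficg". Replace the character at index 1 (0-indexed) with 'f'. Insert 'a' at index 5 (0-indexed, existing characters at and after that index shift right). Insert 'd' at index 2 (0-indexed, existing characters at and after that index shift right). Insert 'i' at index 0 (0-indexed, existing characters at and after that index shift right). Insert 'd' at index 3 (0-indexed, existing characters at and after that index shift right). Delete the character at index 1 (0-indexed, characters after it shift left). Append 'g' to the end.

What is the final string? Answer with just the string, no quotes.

Applying each edit step by step:
Start: "ecficg"
Op 1 (replace idx 1: 'c' -> 'f'): "ecficg" -> "efficg"
Op 2 (insert 'a' at idx 5): "efficg" -> "efficag"
Op 3 (insert 'd' at idx 2): "efficag" -> "efdficag"
Op 4 (insert 'i' at idx 0): "efdficag" -> "iefdficag"
Op 5 (insert 'd' at idx 3): "iefdficag" -> "iefddficag"
Op 6 (delete idx 1 = 'e'): "iefddficag" -> "ifddficag"
Op 7 (append 'g'): "ifddficag" -> "ifddficagg"

Answer: ifddficagg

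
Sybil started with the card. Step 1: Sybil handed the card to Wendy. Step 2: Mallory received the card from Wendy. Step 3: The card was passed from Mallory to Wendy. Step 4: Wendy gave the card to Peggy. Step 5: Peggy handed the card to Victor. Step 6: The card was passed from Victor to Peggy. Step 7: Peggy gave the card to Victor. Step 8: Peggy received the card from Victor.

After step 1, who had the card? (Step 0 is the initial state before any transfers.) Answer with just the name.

Tracking the card holder through step 1:
After step 0 (start): Sybil
After step 1: Wendy

At step 1, the holder is Wendy.

Answer: Wendy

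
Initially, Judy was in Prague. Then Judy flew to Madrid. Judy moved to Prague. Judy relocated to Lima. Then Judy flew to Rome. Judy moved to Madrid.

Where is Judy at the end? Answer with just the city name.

Tracking Judy's location:
Start: Judy is in Prague.
After move 1: Prague -> Madrid. Judy is in Madrid.
After move 2: Madrid -> Prague. Judy is in Prague.
After move 3: Prague -> Lima. Judy is in Lima.
After move 4: Lima -> Rome. Judy is in Rome.
After move 5: Rome -> Madrid. Judy is in Madrid.

Answer: Madrid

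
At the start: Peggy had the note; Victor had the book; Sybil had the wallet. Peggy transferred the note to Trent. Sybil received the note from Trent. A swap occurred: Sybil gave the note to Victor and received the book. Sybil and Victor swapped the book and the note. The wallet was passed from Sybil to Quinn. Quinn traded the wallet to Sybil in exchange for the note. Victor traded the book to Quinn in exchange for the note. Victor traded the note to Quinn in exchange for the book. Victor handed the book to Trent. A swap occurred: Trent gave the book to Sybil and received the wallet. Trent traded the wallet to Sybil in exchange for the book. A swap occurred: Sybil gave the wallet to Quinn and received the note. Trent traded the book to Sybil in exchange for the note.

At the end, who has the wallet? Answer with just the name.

Answer: Quinn

Derivation:
Tracking all object holders:
Start: note:Peggy, book:Victor, wallet:Sybil
Event 1 (give note: Peggy -> Trent). State: note:Trent, book:Victor, wallet:Sybil
Event 2 (give note: Trent -> Sybil). State: note:Sybil, book:Victor, wallet:Sybil
Event 3 (swap note<->book: now note:Victor, book:Sybil). State: note:Victor, book:Sybil, wallet:Sybil
Event 4 (swap book<->note: now book:Victor, note:Sybil). State: note:Sybil, book:Victor, wallet:Sybil
Event 5 (give wallet: Sybil -> Quinn). State: note:Sybil, book:Victor, wallet:Quinn
Event 6 (swap wallet<->note: now wallet:Sybil, note:Quinn). State: note:Quinn, book:Victor, wallet:Sybil
Event 7 (swap book<->note: now book:Quinn, note:Victor). State: note:Victor, book:Quinn, wallet:Sybil
Event 8 (swap note<->book: now note:Quinn, book:Victor). State: note:Quinn, book:Victor, wallet:Sybil
Event 9 (give book: Victor -> Trent). State: note:Quinn, book:Trent, wallet:Sybil
Event 10 (swap book<->wallet: now book:Sybil, wallet:Trent). State: note:Quinn, book:Sybil, wallet:Trent
Event 11 (swap wallet<->book: now wallet:Sybil, book:Trent). State: note:Quinn, book:Trent, wallet:Sybil
Event 12 (swap wallet<->note: now wallet:Quinn, note:Sybil). State: note:Sybil, book:Trent, wallet:Quinn
Event 13 (swap book<->note: now book:Sybil, note:Trent). State: note:Trent, book:Sybil, wallet:Quinn

Final state: note:Trent, book:Sybil, wallet:Quinn
The wallet is held by Quinn.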